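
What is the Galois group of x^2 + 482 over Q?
Gal(K/Q) = Z/2Z (cyclic of order 2)

x^2 + 482 is irreducible over Q since -482 is not a rational square. The splitting field Q(sqrt(-482)) has degree 2 over Q, and its unique nontrivial automorphism is sqrt(-482) ↦ -sqrt(-482). Hence Gal(Q(sqrt(-482))/Q) = Z/2Z.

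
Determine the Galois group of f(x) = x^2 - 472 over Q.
Gal(K/Q) = Z/2Z (cyclic of order 2)

x^2 - 472 is irreducible over Q since 472 is not a rational square. The splitting field Q(sqrt(472)) has degree 2 over Q, and its unique nontrivial automorphism is sqrt(472) ↦ -sqrt(472). Hence Gal(Q(sqrt(472))/Q) = Z/2Z.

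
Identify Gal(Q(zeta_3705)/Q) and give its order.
|Gal(Q(zeta_3705)/Q)| = phi(3705) = 1728; group ≅ (Z/3705Z)^* ≅ Z/2Z × Z/4Z × Z/12Z × Z/18Z

The n-th cyclotomic polynomial Φ_3705(x) is the minimal polynomial of zeta_3705 over Q and has degree phi(3705) = 1728. So Q(zeta_3705) is a degree-1728 Galois extension with Galois group (Z/3705Z)^*. By CRT, (Z/3705Z)^* ≅ (Z/3Z)^* × (Z/5Z)^* × (Z/13Z)^* × (Z/19Z)^*. Each prime-power unit group is (Z/3Z)^* ≅ Z/2Z; (Z/5Z)^* ≅ Z/4Z; (Z/13Z)^* ≅ Z/12Z; (Z/19Z)^* ≅ Z/18Z. Hence Gal(Q(zeta_3705)/Q) ≅ Z/2Z × Z/4Z × Z/12Z × Z/18Z.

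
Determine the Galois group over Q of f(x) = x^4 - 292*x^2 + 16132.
Gal(K/Q) = V_4 (Klein four-group, Z/2Z × Z/2Z)

f factors as (x^2 - 218)(x^2 - 74), so the splitting field is K = Q(sqrt(218), sqrt(74)). The elements 218, 74, 16132 are all non-squares in Q, so sqrt(218) and sqrt(74) generate independent quadratic extensions. Thus [K:Q] = 4 and Gal(K/Q) is generated by the two order-2 automorphisms sqrt(218) ↦ -sqrt(218) and sqrt(74) ↦ -sqrt(74), giving V_4.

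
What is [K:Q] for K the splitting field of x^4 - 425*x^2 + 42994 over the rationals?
[K:Q] = 4

f factors as (x^2 - 259)(x^2 - 166); the splitting field is K = Q(sqrt(259), sqrt(166)). Since 259, 166, and 42994 are all non-squares in Q, the three subfields Q(sqrt(259)), Q(sqrt(166)), Q(sqrt(42994)) are distinct degree-2 extensions, so [K:Q] = 4 (Klein four Galois group).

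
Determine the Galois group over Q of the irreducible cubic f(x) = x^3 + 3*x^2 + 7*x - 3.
Gal(K/Q) = S_3 (symmetric group of order 6)

Compute the discriminant of x^3 + (3)*x^2 + (7)*x + (-3): Δ = -1984. Since Δ is not a rational square, the Galois group is not contained in A_3; it must be the full S_3 (irreducibility of the cubic rules out anything smaller).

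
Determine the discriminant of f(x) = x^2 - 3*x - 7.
Δ = 37

For a quadratic a x^2 + b x + c the discriminant is Δ = b^2 - 4ac = (-3)^2 - 4*(1)*(-7) = 9 - (-28) = 37.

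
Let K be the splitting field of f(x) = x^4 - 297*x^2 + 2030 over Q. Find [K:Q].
[K:Q] = 4

f factors as (x^2 - 290)(x^2 - 7); the splitting field is K = Q(sqrt(290), sqrt(7)). Since 290, 7, and 2030 are all non-squares in Q, the three subfields Q(sqrt(290)), Q(sqrt(7)), Q(sqrt(2030)) are distinct degree-2 extensions, so [K:Q] = 4 (Klein four Galois group).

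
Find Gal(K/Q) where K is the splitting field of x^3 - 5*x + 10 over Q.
Gal(K/Q) = S_3 (symmetric group of order 6)

Compute the discriminant of x^3 + (0)*x^2 + (-5)*x + (10): Δ = -2200. Since Δ is not a rational square, the Galois group is not contained in A_3; it must be the full S_3 (irreducibility of the cubic rules out anything smaller).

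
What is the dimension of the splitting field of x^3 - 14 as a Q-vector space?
[K:Q] = 6

x^3 - 14 has one real root r = 14^(1/3) and two complex roots r*zeta_3, r*zeta_3^2 where zeta_3 = e^(2*pi*i/3). The splitting field is Q(r, zeta_3). [Q(r):Q] = 3 and [Q(zeta_3):Q] = 2 with gcd = 1, so [Q(r, zeta_3):Q] = 3 * 2 = 6.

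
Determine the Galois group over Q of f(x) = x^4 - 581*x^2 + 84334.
Gal(K/Q) = V_4 (Klein four-group, Z/2Z × Z/2Z)

f factors as (x^2 - 283)(x^2 - 298), so the splitting field is K = Q(sqrt(283), sqrt(298)). The elements 283, 298, 84334 are all non-squares in Q, so sqrt(283) and sqrt(298) generate independent quadratic extensions. Thus [K:Q] = 4 and Gal(K/Q) is generated by the two order-2 automorphisms sqrt(283) ↦ -sqrt(283) and sqrt(298) ↦ -sqrt(298), giving V_4.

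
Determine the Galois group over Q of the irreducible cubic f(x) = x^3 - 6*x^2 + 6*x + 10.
Gal(K/Q) = S_3 (symmetric group of order 6)

Compute the discriminant of x^3 + (-6)*x^2 + (6)*x + (10): Δ = -108. Since Δ is not a rational square, the Galois group is not contained in A_3; it must be the full S_3 (irreducibility of the cubic rules out anything smaller).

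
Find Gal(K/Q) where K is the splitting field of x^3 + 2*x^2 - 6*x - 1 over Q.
Gal(K/Q) = S_3 (symmetric group of order 6)

Compute the discriminant of x^3 + (2)*x^2 + (-6)*x + (-1): Δ = 1229. Since Δ is not a rational square, the Galois group is not contained in A_3; it must be the full S_3 (irreducibility of the cubic rules out anything smaller).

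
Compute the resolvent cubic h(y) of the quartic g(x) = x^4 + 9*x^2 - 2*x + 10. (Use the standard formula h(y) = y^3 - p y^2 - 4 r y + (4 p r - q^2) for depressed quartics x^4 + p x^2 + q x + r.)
h(y) = y^3 - 9*y^2 - 40*y + 356

Identify coefficients: p = 9, q = -2, r = 10.
Plug into h(y) = y^3 - p y^2 - 4 r y + (4 p r - q^2):
  h(y) = y^3 - (9) y^2 - 4*(10) y + (4*(9)*(10) - (-2)^2)
       = y^3 + (-9) y^2 + (-40) y + (356).
Simplifying: h(y) = y^3 - 9*y^2 - 40*y + 356.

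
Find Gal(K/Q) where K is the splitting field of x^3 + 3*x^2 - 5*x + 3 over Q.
Gal(K/Q) = S_3 (symmetric group of order 6)

Compute the discriminant of x^3 + (3)*x^2 + (-5)*x + (3): Δ = -652. Since Δ is not a rational square, the Galois group is not contained in A_3; it must be the full S_3 (irreducibility of the cubic rules out anything smaller).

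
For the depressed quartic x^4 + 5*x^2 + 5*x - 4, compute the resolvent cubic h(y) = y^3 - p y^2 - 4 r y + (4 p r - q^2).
h(y) = y^3 - 5*y^2 + 16*y - 105

Identify coefficients: p = 5, q = 5, r = -4.
Plug into h(y) = y^3 - p y^2 - 4 r y + (4 p r - q^2):
  h(y) = y^3 - (5) y^2 - 4*(-4) y + (4*(5)*(-4) - (5)^2)
       = y^3 + (-5) y^2 + (16) y + (-105).
Simplifying: h(y) = y^3 - 5*y^2 + 16*y - 105.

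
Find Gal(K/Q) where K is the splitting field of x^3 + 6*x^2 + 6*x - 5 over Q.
Gal(K/Q) = S_3 (symmetric group of order 6)

Compute the discriminant of x^3 + (6)*x^2 + (6)*x + (-5): Δ = 837. Since Δ is not a rational square, the Galois group is not contained in A_3; it must be the full S_3 (irreducibility of the cubic rules out anything smaller).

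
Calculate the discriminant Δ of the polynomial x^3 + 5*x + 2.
Δ = -608

For a depressed cubic x^3 + p x + q the discriminant is Δ = -4 p^3 - 27 q^2 = -4*(5)^3 - 27*(2)^2 = -500 - 108 = -608.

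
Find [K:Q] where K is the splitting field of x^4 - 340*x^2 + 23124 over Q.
[K:Q] = 4

f factors as (x^2 - 246)(x^2 - 94); the splitting field is K = Q(sqrt(246), sqrt(94)). Since 246, 94, and 23124 are all non-squares in Q, the three subfields Q(sqrt(246)), Q(sqrt(94)), Q(sqrt(23124)) are distinct degree-2 extensions, so [K:Q] = 4 (Klein four Galois group).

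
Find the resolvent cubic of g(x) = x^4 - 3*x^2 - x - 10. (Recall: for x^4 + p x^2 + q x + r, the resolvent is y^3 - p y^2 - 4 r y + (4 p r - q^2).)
h(y) = y^3 + 3*y^2 + 40*y + 119

Identify coefficients: p = -3, q = -1, r = -10.
Plug into h(y) = y^3 - p y^2 - 4 r y + (4 p r - q^2):
  h(y) = y^3 - (-3) y^2 - 4*(-10) y + (4*(-3)*(-10) - (-1)^2)
       = y^3 + (3) y^2 + (40) y + (119).
Simplifying: h(y) = y^3 + 3*y^2 + 40*y + 119.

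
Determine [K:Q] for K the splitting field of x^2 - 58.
[K:Q] = 2

The polynomial x^2 - 58 is irreducible over Q since 58 is not a perfect square. Its splitting field is Q(sqrt(58)), which has degree 2 over Q.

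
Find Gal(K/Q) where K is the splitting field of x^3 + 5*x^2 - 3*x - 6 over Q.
Gal(K/Q) = S_3 (symmetric group of order 6)

Compute the discriminant of x^3 + (5)*x^2 + (-3)*x + (-6): Δ = 3981. Since Δ is not a rational square, the Galois group is not contained in A_3; it must be the full S_3 (irreducibility of the cubic rules out anything smaller).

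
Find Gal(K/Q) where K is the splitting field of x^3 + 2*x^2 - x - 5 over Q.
Gal(K/Q) = S_3 (symmetric group of order 6)

Compute the discriminant of x^3 + (2)*x^2 + (-1)*x + (-5): Δ = -327. Since Δ is not a rational square, the Galois group is not contained in A_3; it must be the full S_3 (irreducibility of the cubic rules out anything smaller).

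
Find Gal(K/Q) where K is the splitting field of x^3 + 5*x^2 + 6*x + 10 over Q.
Gal(K/Q) = S_3 (symmetric group of order 6)

Compute the discriminant of x^3 + (5)*x^2 + (6)*x + (10): Δ = -2264. Since Δ is not a rational square, the Galois group is not contained in A_3; it must be the full S_3 (irreducibility of the cubic rules out anything smaller).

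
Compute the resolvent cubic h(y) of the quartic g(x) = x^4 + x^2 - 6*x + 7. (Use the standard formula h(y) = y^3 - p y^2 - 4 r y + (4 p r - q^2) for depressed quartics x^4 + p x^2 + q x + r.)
h(y) = y^3 - y^2 - 28*y - 8

Identify coefficients: p = 1, q = -6, r = 7.
Plug into h(y) = y^3 - p y^2 - 4 r y + (4 p r - q^2):
  h(y) = y^3 - (1) y^2 - 4*(7) y + (4*(1)*(7) - (-6)^2)
       = y^3 + (-1) y^2 + (-28) y + (-8).
Simplifying: h(y) = y^3 - y^2 - 28*y - 8.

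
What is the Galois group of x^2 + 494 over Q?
Gal(K/Q) = Z/2Z (cyclic of order 2)

x^2 + 494 is irreducible over Q since -494 is not a rational square. The splitting field Q(sqrt(-494)) has degree 2 over Q, and its unique nontrivial automorphism is sqrt(-494) ↦ -sqrt(-494). Hence Gal(Q(sqrt(-494))/Q) = Z/2Z.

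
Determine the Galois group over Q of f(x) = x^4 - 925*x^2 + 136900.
Gal(K/Q) = Z/2Z (cyclic of order 2)

f factors as (x^2 - 740)(x^2 - 185), so the splitting field is K = Q(sqrt(740), sqrt(185)). The squarefree part of 740 is 185 and the squarefree part of 185 is also 185, so sqrt(740) and sqrt(185) are both rational multiples of sqrt(185). Hence Q(sqrt(740)) = Q(sqrt(185)) = Q(sqrt(185)), and the splitting field collapses to a single degree-2 extension with Galois group Z/2Z.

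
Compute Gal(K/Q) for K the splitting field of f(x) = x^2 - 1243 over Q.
Gal(K/Q) = Z/2Z (cyclic of order 2)

x^2 - 1243 is irreducible over Q since 1243 is not a rational square. The splitting field Q(sqrt(1243)) has degree 2 over Q, and its unique nontrivial automorphism is sqrt(1243) ↦ -sqrt(1243). Hence Gal(Q(sqrt(1243))/Q) = Z/2Z.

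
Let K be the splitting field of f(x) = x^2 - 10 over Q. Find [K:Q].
[K:Q] = 2

The discriminant of x^2 + (0)*x + (-10) is b^2 - 4c = 0 - (-40) = 40. Since 40 is not a perfect square in Q, the polynomial is irreducible over Q. Its two roots generate a degree-2 extension, so [K:Q] = 2.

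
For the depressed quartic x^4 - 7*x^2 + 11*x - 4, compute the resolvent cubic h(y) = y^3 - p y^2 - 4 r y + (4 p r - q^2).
h(y) = y^3 + 7*y^2 + 16*y - 9

Identify coefficients: p = -7, q = 11, r = -4.
Plug into h(y) = y^3 - p y^2 - 4 r y + (4 p r - q^2):
  h(y) = y^3 - (-7) y^2 - 4*(-4) y + (4*(-7)*(-4) - (11)^2)
       = y^3 + (7) y^2 + (16) y + (-9).
Simplifying: h(y) = y^3 + 7*y^2 + 16*y - 9.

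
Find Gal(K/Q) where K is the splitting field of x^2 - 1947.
Gal(K/Q) = Z/2Z (cyclic of order 2)

x^2 - 1947 is irreducible over Q since 1947 is not a rational square. The splitting field Q(sqrt(1947)) has degree 2 over Q, and its unique nontrivial automorphism is sqrt(1947) ↦ -sqrt(1947). Hence Gal(Q(sqrt(1947))/Q) = Z/2Z.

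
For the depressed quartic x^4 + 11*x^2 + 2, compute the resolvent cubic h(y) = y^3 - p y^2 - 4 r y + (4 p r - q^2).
h(y) = y^3 - 11*y^2 - 8*y + 88

Identify coefficients: p = 11, q = 0, r = 2.
Plug into h(y) = y^3 - p y^2 - 4 r y + (4 p r - q^2):
  h(y) = y^3 - (11) y^2 - 4*(2) y + (4*(11)*(2) - (0)^2)
       = y^3 + (-11) y^2 + (-8) y + (88).
Simplifying: h(y) = y^3 - 11*y^2 - 8*y + 88.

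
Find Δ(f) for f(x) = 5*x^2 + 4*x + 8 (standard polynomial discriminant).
Δ = -144

For a quadratic a x^2 + b x + c the discriminant is Δ = b^2 - 4ac = (4)^2 - 4*(5)*(8) = 16 - (160) = -144.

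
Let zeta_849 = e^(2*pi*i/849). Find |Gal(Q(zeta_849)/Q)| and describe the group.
|Gal(Q(zeta_849)/Q)| = phi(849) = 564; group ≅ (Z/849Z)^* ≅ Z/2Z × Z/282Z

The n-th cyclotomic polynomial Φ_849(x) is the minimal polynomial of zeta_849 over Q and has degree phi(849) = 564. So Q(zeta_849) is a degree-564 Galois extension with Galois group (Z/849Z)^*. By CRT, (Z/849Z)^* ≅ (Z/3Z)^* × (Z/283Z)^*. Each prime-power unit group is (Z/3Z)^* ≅ Z/2Z; (Z/283Z)^* ≅ Z/282Z. Hence Gal(Q(zeta_849)/Q) ≅ Z/2Z × Z/282Z.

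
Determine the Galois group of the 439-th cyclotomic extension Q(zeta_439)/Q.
|Gal(Q(zeta_439)/Q)| = phi(439) = 438; group ≅ (Z/439Z)^* ≅ Z/438Z

The n-th cyclotomic polynomial Φ_439(x) is the minimal polynomial of zeta_439 over Q and has degree phi(439) = 438. So Q(zeta_439) is a degree-438 Galois extension with Galois group (Z/439Z)^*. (Z/439Z)^* is cyclic since 439 is an odd prime power (or 4). Hence Gal(Q(zeta_439)/Q) ≅ Z/438Z.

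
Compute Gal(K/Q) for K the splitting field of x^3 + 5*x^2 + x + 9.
Gal(K/Q) = S_3 (symmetric group of order 6)

Compute the discriminant of x^3 + (5)*x^2 + (1)*x + (9): Δ = -5856. Since Δ is not a rational square, the Galois group is not contained in A_3; it must be the full S_3 (irreducibility of the cubic rules out anything smaller).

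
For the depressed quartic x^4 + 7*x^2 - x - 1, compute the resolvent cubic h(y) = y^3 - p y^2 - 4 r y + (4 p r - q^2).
h(y) = y^3 - 7*y^2 + 4*y - 29

Identify coefficients: p = 7, q = -1, r = -1.
Plug into h(y) = y^3 - p y^2 - 4 r y + (4 p r - q^2):
  h(y) = y^3 - (7) y^2 - 4*(-1) y + (4*(7)*(-1) - (-1)^2)
       = y^3 + (-7) y^2 + (4) y + (-29).
Simplifying: h(y) = y^3 - 7*y^2 + 4*y - 29.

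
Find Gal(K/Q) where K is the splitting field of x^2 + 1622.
Gal(K/Q) = Z/2Z (cyclic of order 2)

x^2 + 1622 is irreducible over Q since -1622 is not a rational square. The splitting field Q(sqrt(-1622)) has degree 2 over Q, and its unique nontrivial automorphism is sqrt(-1622) ↦ -sqrt(-1622). Hence Gal(Q(sqrt(-1622))/Q) = Z/2Z.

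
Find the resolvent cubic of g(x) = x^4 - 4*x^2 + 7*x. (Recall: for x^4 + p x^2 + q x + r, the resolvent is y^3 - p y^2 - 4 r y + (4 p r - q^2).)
h(y) = y^3 + 4*y^2 - 49

Identify coefficients: p = -4, q = 7, r = 0.
Plug into h(y) = y^3 - p y^2 - 4 r y + (4 p r - q^2):
  h(y) = y^3 - (-4) y^2 - 4*(0) y + (4*(-4)*(0) - (7)^2)
       = y^3 + (4) y^2 + (0) y + (-49).
Simplifying: h(y) = y^3 + 4*y^2 - 49.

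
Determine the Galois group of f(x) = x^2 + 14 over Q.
Gal(K/Q) = Z/2Z (cyclic of order 2)

x^2 + 14 is irreducible over Q since -14 is not a rational square. The splitting field Q(sqrt(-14)) has degree 2 over Q, and its unique nontrivial automorphism is sqrt(-14) ↦ -sqrt(-14). Hence Gal(Q(sqrt(-14))/Q) = Z/2Z.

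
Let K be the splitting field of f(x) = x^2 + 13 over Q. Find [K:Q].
[K:Q] = 2

The discriminant of x^2 + (0)*x + (13) is b^2 - 4c = 0 - (52) = -52. Since -52 is not a perfect square in Q, the polynomial is irreducible over Q. Its two roots generate a degree-2 extension, so [K:Q] = 2.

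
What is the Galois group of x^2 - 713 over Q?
Gal(K/Q) = Z/2Z (cyclic of order 2)

x^2 - 713 is irreducible over Q since 713 is not a rational square. The splitting field Q(sqrt(713)) has degree 2 over Q, and its unique nontrivial automorphism is sqrt(713) ↦ -sqrt(713). Hence Gal(Q(sqrt(713))/Q) = Z/2Z.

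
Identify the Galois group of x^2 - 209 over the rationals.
Gal(K/Q) = Z/2Z (cyclic of order 2)

x^2 - 209 is irreducible over Q since 209 is not a rational square. The splitting field Q(sqrt(209)) has degree 2 over Q, and its unique nontrivial automorphism is sqrt(209) ↦ -sqrt(209). Hence Gal(Q(sqrt(209))/Q) = Z/2Z.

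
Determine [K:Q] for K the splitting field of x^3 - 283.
[K:Q] = 6

x^3 - 283 has one real root r = 283^(1/3) and two complex roots r*zeta_3, r*zeta_3^2 where zeta_3 = e^(2*pi*i/3). The splitting field is Q(r, zeta_3). [Q(r):Q] = 3 and [Q(zeta_3):Q] = 2 with gcd = 1, so [Q(r, zeta_3):Q] = 3 * 2 = 6.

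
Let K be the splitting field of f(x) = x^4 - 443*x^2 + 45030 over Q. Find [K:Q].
[K:Q] = 4

f factors as (x^2 - 285)(x^2 - 158); the splitting field is K = Q(sqrt(285), sqrt(158)). Since 285, 158, and 45030 are all non-squares in Q, the three subfields Q(sqrt(285)), Q(sqrt(158)), Q(sqrt(45030)) are distinct degree-2 extensions, so [K:Q] = 4 (Klein four Galois group).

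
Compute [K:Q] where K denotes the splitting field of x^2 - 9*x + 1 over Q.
[K:Q] = 2

The discriminant of x^2 + (-9)*x + (1) is b^2 - 4c = 81 - (4) = 77. Since 77 is not a perfect square in Q, the polynomial is irreducible over Q. Its two roots generate a degree-2 extension, so [K:Q] = 2.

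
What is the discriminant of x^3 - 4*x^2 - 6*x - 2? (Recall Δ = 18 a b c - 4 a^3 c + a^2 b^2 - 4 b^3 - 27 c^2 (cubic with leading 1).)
Δ = -44

For x^3 + a x^2 + b x + c the discriminant is Δ = 18 a b c - 4 a^3 c + a^2 b^2 - 4 b^3 - 27 c^2.
Plug a = -4, b = -6, c = -2:
  18*(-4)*(-6)*(-2) - 4*(-4)^3*(-2) + (-4)^2*(-6)^2 - 4*(-6)^3 - 27*(-2)^2
  = -864 + (-512) + 576 + (864) + (-108)
  = -44.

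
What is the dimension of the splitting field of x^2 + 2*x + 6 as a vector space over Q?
[K:Q] = 2

The discriminant of x^2 + (2)*x + (6) is b^2 - 4c = 4 - (24) = -20. Since -20 is not a perfect square in Q, the polynomial is irreducible over Q. Its two roots generate a degree-2 extension, so [K:Q] = 2.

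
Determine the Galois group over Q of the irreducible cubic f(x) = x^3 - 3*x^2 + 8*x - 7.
Gal(K/Q) = S_3 (symmetric group of order 6)

Compute the discriminant of x^3 + (-3)*x^2 + (8)*x + (-7): Δ = -527. Since Δ is not a rational square, the Galois group is not contained in A_3; it must be the full S_3 (irreducibility of the cubic rules out anything smaller).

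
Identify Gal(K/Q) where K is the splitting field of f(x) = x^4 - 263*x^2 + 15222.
Gal(K/Q) = V_4 (Klein four-group, Z/2Z × Z/2Z)

f factors as (x^2 - 86)(x^2 - 177), so the splitting field is K = Q(sqrt(86), sqrt(177)). The elements 86, 177, 15222 are all non-squares in Q, so sqrt(86) and sqrt(177) generate independent quadratic extensions. Thus [K:Q] = 4 and Gal(K/Q) is generated by the two order-2 automorphisms sqrt(86) ↦ -sqrt(86) and sqrt(177) ↦ -sqrt(177), giving V_4.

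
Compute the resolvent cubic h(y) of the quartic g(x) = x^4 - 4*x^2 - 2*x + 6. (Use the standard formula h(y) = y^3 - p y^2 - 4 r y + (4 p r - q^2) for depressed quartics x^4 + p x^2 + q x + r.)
h(y) = y^3 + 4*y^2 - 24*y - 100

Identify coefficients: p = -4, q = -2, r = 6.
Plug into h(y) = y^3 - p y^2 - 4 r y + (4 p r - q^2):
  h(y) = y^3 - (-4) y^2 - 4*(6) y + (4*(-4)*(6) - (-2)^2)
       = y^3 + (4) y^2 + (-24) y + (-100).
Simplifying: h(y) = y^3 + 4*y^2 - 24*y - 100.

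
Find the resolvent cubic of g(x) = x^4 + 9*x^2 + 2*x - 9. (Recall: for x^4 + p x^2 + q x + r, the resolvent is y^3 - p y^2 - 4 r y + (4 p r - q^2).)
h(y) = y^3 - 9*y^2 + 36*y - 328

Identify coefficients: p = 9, q = 2, r = -9.
Plug into h(y) = y^3 - p y^2 - 4 r y + (4 p r - q^2):
  h(y) = y^3 - (9) y^2 - 4*(-9) y + (4*(9)*(-9) - (2)^2)
       = y^3 + (-9) y^2 + (36) y + (-328).
Simplifying: h(y) = y^3 - 9*y^2 + 36*y - 328.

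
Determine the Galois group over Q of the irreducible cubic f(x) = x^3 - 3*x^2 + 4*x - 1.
Gal(K/Q) = S_3 (symmetric group of order 6)

Compute the discriminant of x^3 + (-3)*x^2 + (4)*x + (-1): Δ = -31. Since Δ is not a rational square, the Galois group is not contained in A_3; it must be the full S_3 (irreducibility of the cubic rules out anything smaller).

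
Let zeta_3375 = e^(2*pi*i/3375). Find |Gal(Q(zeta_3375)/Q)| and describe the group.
|Gal(Q(zeta_3375)/Q)| = phi(3375) = 1800; group ≅ (Z/3375Z)^* ≅ Z/18Z × Z/100Z

The n-th cyclotomic polynomial Φ_3375(x) is the minimal polynomial of zeta_3375 over Q and has degree phi(3375) = 1800. So Q(zeta_3375) is a degree-1800 Galois extension with Galois group (Z/3375Z)^*. By CRT, (Z/3375Z)^* ≅ (Z/27Z)^* × (Z/125Z)^*. Each prime-power unit group is (Z/27Z)^* ≅ Z/18Z; (Z/125Z)^* ≅ Z/100Z. Hence Gal(Q(zeta_3375)/Q) ≅ Z/18Z × Z/100Z.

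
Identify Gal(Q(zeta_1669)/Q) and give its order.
|Gal(Q(zeta_1669)/Q)| = phi(1669) = 1668; group ≅ (Z/1669Z)^* ≅ Z/1668Z

The n-th cyclotomic polynomial Φ_1669(x) is the minimal polynomial of zeta_1669 over Q and has degree phi(1669) = 1668. So Q(zeta_1669) is a degree-1668 Galois extension with Galois group (Z/1669Z)^*. (Z/1669Z)^* is cyclic since 1669 is an odd prime power (or 4). Hence Gal(Q(zeta_1669)/Q) ≅ Z/1668Z.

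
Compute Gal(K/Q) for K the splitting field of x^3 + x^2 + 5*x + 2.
Gal(K/Q) = S_3 (symmetric group of order 6)

Compute the discriminant of x^3 + (1)*x^2 + (5)*x + (2): Δ = -411. Since Δ is not a rational square, the Galois group is not contained in A_3; it must be the full S_3 (irreducibility of the cubic rules out anything smaller).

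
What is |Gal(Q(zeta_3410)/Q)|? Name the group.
|Gal(Q(zeta_3410)/Q)| = phi(3410) = 1200; group ≅ (Z/3410Z)^* ≅ Z/4Z × Z/10Z × Z/30Z

The n-th cyclotomic polynomial Φ_3410(x) is the minimal polynomial of zeta_3410 over Q and has degree phi(3410) = 1200. So Q(zeta_3410) is a degree-1200 Galois extension with Galois group (Z/3410Z)^*. By CRT, (Z/3410Z)^* ≅ (Z/2Z)^* × (Z/5Z)^* × (Z/11Z)^* × (Z/31Z)^*. Each prime-power unit group is (Z/2Z)^* ≅ trivial group (order 1); (Z/5Z)^* ≅ Z/4Z; (Z/11Z)^* ≅ Z/10Z; (Z/31Z)^* ≅ Z/30Z. Hence Gal(Q(zeta_3410)/Q) ≅ Z/4Z × Z/10Z × Z/30Z.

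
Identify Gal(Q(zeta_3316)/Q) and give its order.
|Gal(Q(zeta_3316)/Q)| = phi(3316) = 1656; group ≅ (Z/3316Z)^* ≅ Z/2Z × Z/828Z

The n-th cyclotomic polynomial Φ_3316(x) is the minimal polynomial of zeta_3316 over Q and has degree phi(3316) = 1656. So Q(zeta_3316) is a degree-1656 Galois extension with Galois group (Z/3316Z)^*. By CRT, (Z/3316Z)^* ≅ (Z/4Z)^* × (Z/829Z)^*. Each prime-power unit group is (Z/4Z)^* ≅ Z/2Z; (Z/829Z)^* ≅ Z/828Z. Hence Gal(Q(zeta_3316)/Q) ≅ Z/2Z × Z/828Z.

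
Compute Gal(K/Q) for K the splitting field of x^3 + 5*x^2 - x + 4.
Gal(K/Q) = S_3 (symmetric group of order 6)

Compute the discriminant of x^3 + (5)*x^2 + (-1)*x + (4): Δ = -2763. Since Δ is not a rational square, the Galois group is not contained in A_3; it must be the full S_3 (irreducibility of the cubic rules out anything smaller).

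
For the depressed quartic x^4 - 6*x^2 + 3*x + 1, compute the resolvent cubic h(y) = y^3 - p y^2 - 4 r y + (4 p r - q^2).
h(y) = y^3 + 6*y^2 - 4*y - 33

Identify coefficients: p = -6, q = 3, r = 1.
Plug into h(y) = y^3 - p y^2 - 4 r y + (4 p r - q^2):
  h(y) = y^3 - (-6) y^2 - 4*(1) y + (4*(-6)*(1) - (3)^2)
       = y^3 + (6) y^2 + (-4) y + (-33).
Simplifying: h(y) = y^3 + 6*y^2 - 4*y - 33.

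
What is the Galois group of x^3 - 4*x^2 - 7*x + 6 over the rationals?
Gal(K/Q) = S_3 (symmetric group of order 6)

Compute the discriminant of x^3 + (-4)*x^2 + (-7)*x + (6): Δ = 5744. Since Δ is not a rational square, the Galois group is not contained in A_3; it must be the full S_3 (irreducibility of the cubic rules out anything smaller).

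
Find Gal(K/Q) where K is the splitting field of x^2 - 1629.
Gal(K/Q) = Z/2Z (cyclic of order 2)

x^2 - 1629 is irreducible over Q since 1629 is not a rational square. The splitting field Q(sqrt(1629)) has degree 2 over Q, and its unique nontrivial automorphism is sqrt(1629) ↦ -sqrt(1629). Hence Gal(Q(sqrt(1629))/Q) = Z/2Z.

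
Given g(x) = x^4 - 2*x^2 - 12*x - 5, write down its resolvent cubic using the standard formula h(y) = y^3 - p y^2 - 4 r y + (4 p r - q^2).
h(y) = y^3 + 2*y^2 + 20*y - 104

Identify coefficients: p = -2, q = -12, r = -5.
Plug into h(y) = y^3 - p y^2 - 4 r y + (4 p r - q^2):
  h(y) = y^3 - (-2) y^2 - 4*(-5) y + (4*(-2)*(-5) - (-12)^2)
       = y^3 + (2) y^2 + (20) y + (-104).
Simplifying: h(y) = y^3 + 2*y^2 + 20*y - 104.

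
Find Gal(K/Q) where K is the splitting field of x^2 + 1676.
Gal(K/Q) = Z/2Z (cyclic of order 2)

x^2 + 1676 is irreducible over Q since -1676 is not a rational square. The splitting field Q(sqrt(-1676)) has degree 2 over Q, and its unique nontrivial automorphism is sqrt(-1676) ↦ -sqrt(-1676). Hence Gal(Q(sqrt(-1676))/Q) = Z/2Z.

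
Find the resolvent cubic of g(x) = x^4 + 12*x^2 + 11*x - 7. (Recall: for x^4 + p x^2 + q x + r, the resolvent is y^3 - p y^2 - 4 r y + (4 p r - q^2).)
h(y) = y^3 - 12*y^2 + 28*y - 457

Identify coefficients: p = 12, q = 11, r = -7.
Plug into h(y) = y^3 - p y^2 - 4 r y + (4 p r - q^2):
  h(y) = y^3 - (12) y^2 - 4*(-7) y + (4*(12)*(-7) - (11)^2)
       = y^3 + (-12) y^2 + (28) y + (-457).
Simplifying: h(y) = y^3 - 12*y^2 + 28*y - 457.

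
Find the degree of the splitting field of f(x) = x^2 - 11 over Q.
[K:Q] = 2

The polynomial x^2 - 11 is irreducible over Q since 11 is not a perfect square. Its splitting field is Q(sqrt(11)), which has degree 2 over Q.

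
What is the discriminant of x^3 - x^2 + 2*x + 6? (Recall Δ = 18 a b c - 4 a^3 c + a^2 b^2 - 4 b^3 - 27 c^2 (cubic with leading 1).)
Δ = -1192

For x^3 + a x^2 + b x + c the discriminant is Δ = 18 a b c - 4 a^3 c + a^2 b^2 - 4 b^3 - 27 c^2.
Plug a = -1, b = 2, c = 6:
  18*(-1)*(2)*(6) - 4*(-1)^3*(6) + (-1)^2*(2)^2 - 4*(2)^3 - 27*(6)^2
  = -216 + (24) + 4 + (-32) + (-972)
  = -1192.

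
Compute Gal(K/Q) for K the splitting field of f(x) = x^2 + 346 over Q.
Gal(K/Q) = Z/2Z (cyclic of order 2)

x^2 + 346 is irreducible over Q since -346 is not a rational square. The splitting field Q(sqrt(-346)) has degree 2 over Q, and its unique nontrivial automorphism is sqrt(-346) ↦ -sqrt(-346). Hence Gal(Q(sqrt(-346))/Q) = Z/2Z.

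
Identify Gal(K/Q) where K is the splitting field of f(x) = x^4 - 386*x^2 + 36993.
Gal(K/Q) = V_4 (Klein four-group, Z/2Z × Z/2Z)

f factors as (x^2 - 209)(x^2 - 177), so the splitting field is K = Q(sqrt(209), sqrt(177)). The elements 209, 177, 36993 are all non-squares in Q, so sqrt(209) and sqrt(177) generate independent quadratic extensions. Thus [K:Q] = 4 and Gal(K/Q) is generated by the two order-2 automorphisms sqrt(209) ↦ -sqrt(209) and sqrt(177) ↦ -sqrt(177), giving V_4.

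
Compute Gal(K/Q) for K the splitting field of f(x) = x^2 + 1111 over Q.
Gal(K/Q) = Z/2Z (cyclic of order 2)

x^2 + 1111 is irreducible over Q since -1111 is not a rational square. The splitting field Q(sqrt(-1111)) has degree 2 over Q, and its unique nontrivial automorphism is sqrt(-1111) ↦ -sqrt(-1111). Hence Gal(Q(sqrt(-1111))/Q) = Z/2Z.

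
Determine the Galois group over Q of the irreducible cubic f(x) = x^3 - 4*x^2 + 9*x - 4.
Gal(K/Q) = S_3 (symmetric group of order 6)

Compute the discriminant of x^3 + (-4)*x^2 + (9)*x + (-4): Δ = -484. Since Δ is not a rational square, the Galois group is not contained in A_3; it must be the full S_3 (irreducibility of the cubic rules out anything smaller).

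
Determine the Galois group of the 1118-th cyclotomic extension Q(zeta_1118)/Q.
|Gal(Q(zeta_1118)/Q)| = phi(1118) = 504; group ≅ (Z/1118Z)^* ≅ Z/12Z × Z/42Z

The n-th cyclotomic polynomial Φ_1118(x) is the minimal polynomial of zeta_1118 over Q and has degree phi(1118) = 504. So Q(zeta_1118) is a degree-504 Galois extension with Galois group (Z/1118Z)^*. By CRT, (Z/1118Z)^* ≅ (Z/2Z)^* × (Z/13Z)^* × (Z/43Z)^*. Each prime-power unit group is (Z/2Z)^* ≅ trivial group (order 1); (Z/13Z)^* ≅ Z/12Z; (Z/43Z)^* ≅ Z/42Z. Hence Gal(Q(zeta_1118)/Q) ≅ Z/12Z × Z/42Z.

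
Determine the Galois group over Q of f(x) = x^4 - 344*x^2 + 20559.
Gal(K/Q) = V_4 (Klein four-group, Z/2Z × Z/2Z)

f factors as (x^2 - 77)(x^2 - 267), so the splitting field is K = Q(sqrt(77), sqrt(267)). The elements 77, 267, 20559 are all non-squares in Q, so sqrt(77) and sqrt(267) generate independent quadratic extensions. Thus [K:Q] = 4 and Gal(K/Q) is generated by the two order-2 automorphisms sqrt(77) ↦ -sqrt(77) and sqrt(267) ↦ -sqrt(267), giving V_4.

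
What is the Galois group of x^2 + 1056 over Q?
Gal(K/Q) = Z/2Z (cyclic of order 2)

x^2 + 1056 is irreducible over Q since -1056 is not a rational square. The splitting field Q(sqrt(-1056)) has degree 2 over Q, and its unique nontrivial automorphism is sqrt(-1056) ↦ -sqrt(-1056). Hence Gal(Q(sqrt(-1056))/Q) = Z/2Z.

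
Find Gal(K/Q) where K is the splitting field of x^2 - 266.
Gal(K/Q) = Z/2Z (cyclic of order 2)

x^2 - 266 is irreducible over Q since 266 is not a rational square. The splitting field Q(sqrt(266)) has degree 2 over Q, and its unique nontrivial automorphism is sqrt(266) ↦ -sqrt(266). Hence Gal(Q(sqrt(266))/Q) = Z/2Z.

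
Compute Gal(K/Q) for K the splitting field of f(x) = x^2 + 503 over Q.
Gal(K/Q) = Z/2Z (cyclic of order 2)

x^2 + 503 is irreducible over Q since -503 is not a rational square. The splitting field Q(sqrt(-503)) has degree 2 over Q, and its unique nontrivial automorphism is sqrt(-503) ↦ -sqrt(-503). Hence Gal(Q(sqrt(-503))/Q) = Z/2Z.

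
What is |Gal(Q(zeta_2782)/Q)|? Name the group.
|Gal(Q(zeta_2782)/Q)| = phi(2782) = 1272; group ≅ (Z/2782Z)^* ≅ Z/12Z × Z/106Z

The n-th cyclotomic polynomial Φ_2782(x) is the minimal polynomial of zeta_2782 over Q and has degree phi(2782) = 1272. So Q(zeta_2782) is a degree-1272 Galois extension with Galois group (Z/2782Z)^*. By CRT, (Z/2782Z)^* ≅ (Z/2Z)^* × (Z/13Z)^* × (Z/107Z)^*. Each prime-power unit group is (Z/2Z)^* ≅ trivial group (order 1); (Z/13Z)^* ≅ Z/12Z; (Z/107Z)^* ≅ Z/106Z. Hence Gal(Q(zeta_2782)/Q) ≅ Z/12Z × Z/106Z.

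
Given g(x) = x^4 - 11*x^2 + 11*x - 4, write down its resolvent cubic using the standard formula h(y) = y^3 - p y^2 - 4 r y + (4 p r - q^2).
h(y) = y^3 + 11*y^2 + 16*y + 55

Identify coefficients: p = -11, q = 11, r = -4.
Plug into h(y) = y^3 - p y^2 - 4 r y + (4 p r - q^2):
  h(y) = y^3 - (-11) y^2 - 4*(-4) y + (4*(-11)*(-4) - (11)^2)
       = y^3 + (11) y^2 + (16) y + (55).
Simplifying: h(y) = y^3 + 11*y^2 + 16*y + 55.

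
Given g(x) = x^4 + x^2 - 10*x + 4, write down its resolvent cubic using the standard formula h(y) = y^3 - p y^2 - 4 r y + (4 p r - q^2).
h(y) = y^3 - y^2 - 16*y - 84

Identify coefficients: p = 1, q = -10, r = 4.
Plug into h(y) = y^3 - p y^2 - 4 r y + (4 p r - q^2):
  h(y) = y^3 - (1) y^2 - 4*(4) y + (4*(1)*(4) - (-10)^2)
       = y^3 + (-1) y^2 + (-16) y + (-84).
Simplifying: h(y) = y^3 - y^2 - 16*y - 84.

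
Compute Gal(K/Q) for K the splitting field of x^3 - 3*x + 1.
Gal(K/Q) = A_3 (cyclic of order 3)

Compute the discriminant of x^3 + (0)*x^2 + (-3)*x + (1): Δ = 81. Since Δ is a perfect square (Δ = 9^2), the Galois group is contained in A_3. Irreducibility forces the group to be transitive on three roots, so Gal = A_3.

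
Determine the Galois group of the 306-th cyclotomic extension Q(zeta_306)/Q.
|Gal(Q(zeta_306)/Q)| = phi(306) = 96; group ≅ (Z/306Z)^* ≅ Z/6Z × Z/16Z

The n-th cyclotomic polynomial Φ_306(x) is the minimal polynomial of zeta_306 over Q and has degree phi(306) = 96. So Q(zeta_306) is a degree-96 Galois extension with Galois group (Z/306Z)^*. By CRT, (Z/306Z)^* ≅ (Z/2Z)^* × (Z/9Z)^* × (Z/17Z)^*. Each prime-power unit group is (Z/2Z)^* ≅ trivial group (order 1); (Z/9Z)^* ≅ Z/6Z; (Z/17Z)^* ≅ Z/16Z. Hence Gal(Q(zeta_306)/Q) ≅ Z/6Z × Z/16Z.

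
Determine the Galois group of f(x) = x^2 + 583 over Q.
Gal(K/Q) = Z/2Z (cyclic of order 2)

x^2 + 583 is irreducible over Q since -583 is not a rational square. The splitting field Q(sqrt(-583)) has degree 2 over Q, and its unique nontrivial automorphism is sqrt(-583) ↦ -sqrt(-583). Hence Gal(Q(sqrt(-583))/Q) = Z/2Z.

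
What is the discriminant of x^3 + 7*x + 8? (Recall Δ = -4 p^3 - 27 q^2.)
Δ = -3100

For a depressed cubic x^3 + p x + q the discriminant is Δ = -4 p^3 - 27 q^2 = -4*(7)^3 - 27*(8)^2 = -1372 - 1728 = -3100.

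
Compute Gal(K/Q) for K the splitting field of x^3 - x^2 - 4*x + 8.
Gal(K/Q) = S_3 (symmetric group of order 6)

Compute the discriminant of x^3 + (-1)*x^2 + (-4)*x + (8): Δ = -848. Since Δ is not a rational square, the Galois group is not contained in A_3; it must be the full S_3 (irreducibility of the cubic rules out anything smaller).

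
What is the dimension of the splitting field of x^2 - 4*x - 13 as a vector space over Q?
[K:Q] = 2

The discriminant of x^2 + (-4)*x + (-13) is b^2 - 4c = 16 - (-52) = 68. Since 68 is not a perfect square in Q, the polynomial is irreducible over Q. Its two roots generate a degree-2 extension, so [K:Q] = 2.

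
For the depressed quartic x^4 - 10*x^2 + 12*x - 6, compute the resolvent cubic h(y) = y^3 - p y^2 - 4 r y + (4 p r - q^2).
h(y) = y^3 + 10*y^2 + 24*y + 96

Identify coefficients: p = -10, q = 12, r = -6.
Plug into h(y) = y^3 - p y^2 - 4 r y + (4 p r - q^2):
  h(y) = y^3 - (-10) y^2 - 4*(-6) y + (4*(-10)*(-6) - (12)^2)
       = y^3 + (10) y^2 + (24) y + (96).
Simplifying: h(y) = y^3 + 10*y^2 + 24*y + 96.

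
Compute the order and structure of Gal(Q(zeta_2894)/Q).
|Gal(Q(zeta_2894)/Q)| = phi(2894) = 1446; group ≅ (Z/2894Z)^* ≅ Z/1446Z

The n-th cyclotomic polynomial Φ_2894(x) is the minimal polynomial of zeta_2894 over Q and has degree phi(2894) = 1446. So Q(zeta_2894) is a degree-1446 Galois extension with Galois group (Z/2894Z)^*. By CRT, (Z/2894Z)^* ≅ (Z/2Z)^* × (Z/1447Z)^*. Each prime-power unit group is (Z/2Z)^* ≅ trivial group (order 1); (Z/1447Z)^* ≅ Z/1446Z. Hence Gal(Q(zeta_2894)/Q) ≅ Z/1446Z.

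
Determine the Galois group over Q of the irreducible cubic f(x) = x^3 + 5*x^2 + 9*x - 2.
Gal(K/Q) = S_3 (symmetric group of order 6)

Compute the discriminant of x^3 + (5)*x^2 + (9)*x + (-2): Δ = -1619. Since Δ is not a rational square, the Galois group is not contained in A_3; it must be the full S_3 (irreducibility of the cubic rules out anything smaller).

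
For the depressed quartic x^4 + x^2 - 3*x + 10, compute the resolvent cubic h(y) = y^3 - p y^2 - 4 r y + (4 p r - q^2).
h(y) = y^3 - y^2 - 40*y + 31

Identify coefficients: p = 1, q = -3, r = 10.
Plug into h(y) = y^3 - p y^2 - 4 r y + (4 p r - q^2):
  h(y) = y^3 - (1) y^2 - 4*(10) y + (4*(1)*(10) - (-3)^2)
       = y^3 + (-1) y^2 + (-40) y + (31).
Simplifying: h(y) = y^3 - y^2 - 40*y + 31.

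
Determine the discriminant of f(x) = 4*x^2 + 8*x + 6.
Δ = -32

For a quadratic a x^2 + b x + c the discriminant is Δ = b^2 - 4ac = (8)^2 - 4*(4)*(6) = 64 - (96) = -32.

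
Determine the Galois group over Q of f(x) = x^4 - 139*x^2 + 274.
Gal(K/Q) = V_4 (Klein four-group, Z/2Z × Z/2Z)

f factors as (x^2 - 137)(x^2 - 2), so the splitting field is K = Q(sqrt(137), sqrt(2)). The elements 137, 2, 274 are all non-squares in Q, so sqrt(137) and sqrt(2) generate independent quadratic extensions. Thus [K:Q] = 4 and Gal(K/Q) is generated by the two order-2 automorphisms sqrt(137) ↦ -sqrt(137) and sqrt(2) ↦ -sqrt(2), giving V_4.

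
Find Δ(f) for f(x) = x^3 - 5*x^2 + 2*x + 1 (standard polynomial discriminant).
Δ = 361

For x^3 + a x^2 + b x + c the discriminant is Δ = 18 a b c - 4 a^3 c + a^2 b^2 - 4 b^3 - 27 c^2.
Plug a = -5, b = 2, c = 1:
  18*(-5)*(2)*(1) - 4*(-5)^3*(1) + (-5)^2*(2)^2 - 4*(2)^3 - 27*(1)^2
  = -180 + (500) + 100 + (-32) + (-27)
  = 361.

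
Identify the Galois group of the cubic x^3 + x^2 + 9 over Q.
Gal(K/Q) = S_3 (symmetric group of order 6)

Compute the discriminant of x^3 + (1)*x^2 + (0)*x + (9): Δ = -2223. Since Δ is not a rational square, the Galois group is not contained in A_3; it must be the full S_3 (irreducibility of the cubic rules out anything smaller).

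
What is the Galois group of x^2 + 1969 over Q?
Gal(K/Q) = Z/2Z (cyclic of order 2)

x^2 + 1969 is irreducible over Q since -1969 is not a rational square. The splitting field Q(sqrt(-1969)) has degree 2 over Q, and its unique nontrivial automorphism is sqrt(-1969) ↦ -sqrt(-1969). Hence Gal(Q(sqrt(-1969))/Q) = Z/2Z.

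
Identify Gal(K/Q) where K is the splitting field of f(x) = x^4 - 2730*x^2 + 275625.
Gal(K/Q) = Z/2Z (cyclic of order 2)

f factors as (x^2 - 2625)(x^2 - 105), so the splitting field is K = Q(sqrt(2625), sqrt(105)). The squarefree part of 2625 is 105 and the squarefree part of 105 is also 105, so sqrt(2625) and sqrt(105) are both rational multiples of sqrt(105). Hence Q(sqrt(2625)) = Q(sqrt(105)) = Q(sqrt(105)), and the splitting field collapses to a single degree-2 extension with Galois group Z/2Z.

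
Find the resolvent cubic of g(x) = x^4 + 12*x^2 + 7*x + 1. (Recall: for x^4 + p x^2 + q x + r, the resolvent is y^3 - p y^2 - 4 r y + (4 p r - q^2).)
h(y) = y^3 - 12*y^2 - 4*y - 1

Identify coefficients: p = 12, q = 7, r = 1.
Plug into h(y) = y^3 - p y^2 - 4 r y + (4 p r - q^2):
  h(y) = y^3 - (12) y^2 - 4*(1) y + (4*(12)*(1) - (7)^2)
       = y^3 + (-12) y^2 + (-4) y + (-1).
Simplifying: h(y) = y^3 - 12*y^2 - 4*y - 1.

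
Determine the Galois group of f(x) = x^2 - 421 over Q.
Gal(K/Q) = Z/2Z (cyclic of order 2)

x^2 - 421 is irreducible over Q since 421 is not a rational square. The splitting field Q(sqrt(421)) has degree 2 over Q, and its unique nontrivial automorphism is sqrt(421) ↦ -sqrt(421). Hence Gal(Q(sqrt(421))/Q) = Z/2Z.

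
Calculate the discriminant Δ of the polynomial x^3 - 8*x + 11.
Δ = -1219

For a depressed cubic x^3 + p x + q the discriminant is Δ = -4 p^3 - 27 q^2 = -4*(-8)^3 - 27*(11)^2 = 2048 - 3267 = -1219.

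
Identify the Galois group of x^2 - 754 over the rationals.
Gal(K/Q) = Z/2Z (cyclic of order 2)

x^2 - 754 is irreducible over Q since 754 is not a rational square. The splitting field Q(sqrt(754)) has degree 2 over Q, and its unique nontrivial automorphism is sqrt(754) ↦ -sqrt(754). Hence Gal(Q(sqrt(754))/Q) = Z/2Z.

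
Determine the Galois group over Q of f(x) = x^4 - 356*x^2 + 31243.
Gal(K/Q) = V_4 (Klein four-group, Z/2Z × Z/2Z)

f factors as (x^2 - 199)(x^2 - 157), so the splitting field is K = Q(sqrt(199), sqrt(157)). The elements 199, 157, 31243 are all non-squares in Q, so sqrt(199) and sqrt(157) generate independent quadratic extensions. Thus [K:Q] = 4 and Gal(K/Q) is generated by the two order-2 automorphisms sqrt(199) ↦ -sqrt(199) and sqrt(157) ↦ -sqrt(157), giving V_4.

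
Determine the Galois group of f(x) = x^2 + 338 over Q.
Gal(K/Q) = Z/2Z (cyclic of order 2)

x^2 + 338 is irreducible over Q since -338 is not a rational square. The splitting field Q(sqrt(-338)) has degree 2 over Q, and its unique nontrivial automorphism is sqrt(-338) ↦ -sqrt(-338). Hence Gal(Q(sqrt(-338))/Q) = Z/2Z.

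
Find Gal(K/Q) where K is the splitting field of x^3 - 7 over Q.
Gal(K/Q) = S_3 (symmetric group of order 6)

Compute the discriminant of x^3 + (0)*x^2 + (0)*x + (-7): Δ = -1323. Since Δ is not a rational square, the Galois group is not contained in A_3; it must be the full S_3 (irreducibility of the cubic rules out anything smaller).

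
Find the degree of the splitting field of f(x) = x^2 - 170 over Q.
[K:Q] = 2

The polynomial x^2 - 170 is irreducible over Q since 170 is not a perfect square. Its splitting field is Q(sqrt(170)), which has degree 2 over Q.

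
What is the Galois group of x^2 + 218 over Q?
Gal(K/Q) = Z/2Z (cyclic of order 2)

x^2 + 218 is irreducible over Q since -218 is not a rational square. The splitting field Q(sqrt(-218)) has degree 2 over Q, and its unique nontrivial automorphism is sqrt(-218) ↦ -sqrt(-218). Hence Gal(Q(sqrt(-218))/Q) = Z/2Z.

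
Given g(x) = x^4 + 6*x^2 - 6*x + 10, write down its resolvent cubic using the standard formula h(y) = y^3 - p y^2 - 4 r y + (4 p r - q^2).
h(y) = y^3 - 6*y^2 - 40*y + 204

Identify coefficients: p = 6, q = -6, r = 10.
Plug into h(y) = y^3 - p y^2 - 4 r y + (4 p r - q^2):
  h(y) = y^3 - (6) y^2 - 4*(10) y + (4*(6)*(10) - (-6)^2)
       = y^3 + (-6) y^2 + (-40) y + (204).
Simplifying: h(y) = y^3 - 6*y^2 - 40*y + 204.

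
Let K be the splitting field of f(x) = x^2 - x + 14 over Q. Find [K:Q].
[K:Q] = 2

The discriminant of x^2 + (-1)*x + (14) is b^2 - 4c = 1 - (56) = -55. Since -55 is not a perfect square in Q, the polynomial is irreducible over Q. Its two roots generate a degree-2 extension, so [K:Q] = 2.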